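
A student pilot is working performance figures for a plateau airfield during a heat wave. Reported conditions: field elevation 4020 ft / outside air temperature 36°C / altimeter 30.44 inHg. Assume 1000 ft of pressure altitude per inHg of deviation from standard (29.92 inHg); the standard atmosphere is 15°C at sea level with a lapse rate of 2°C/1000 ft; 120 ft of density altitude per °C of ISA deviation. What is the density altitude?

Pressure altitude = 4020 + (29.92 − 30.44) × 1000 = 4020 + (-520) = 3500 ft.
ISA temperature at 3500 ft = 15 − 2 × (3500/1000) = 8°C.
ISA deviation = 36 − 8 = +28°C.
Density altitude = 3500 + 120 × (28) = 6860 ft.

6860 ft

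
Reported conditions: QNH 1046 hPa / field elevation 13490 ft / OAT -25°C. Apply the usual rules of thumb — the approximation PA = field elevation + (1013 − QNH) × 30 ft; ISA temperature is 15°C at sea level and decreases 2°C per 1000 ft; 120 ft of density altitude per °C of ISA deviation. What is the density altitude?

10700 ft

Pressure altitude = 13490 + (1013 − 1046) × 30 = 13490 + (-990) = 12500 ft.
ISA temperature at 12500 ft = 15 − 2 × (12500/1000) = -10°C.
ISA deviation = -25 − (-10) = -15°C.
Density altitude = 12500 + 120 × (-15) = 10700 ft.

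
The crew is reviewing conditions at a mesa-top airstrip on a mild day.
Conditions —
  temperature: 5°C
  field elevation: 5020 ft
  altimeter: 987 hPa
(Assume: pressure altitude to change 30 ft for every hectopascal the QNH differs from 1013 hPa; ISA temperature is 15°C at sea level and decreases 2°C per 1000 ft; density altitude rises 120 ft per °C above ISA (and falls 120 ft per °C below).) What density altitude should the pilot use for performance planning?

5992 ft

Pressure altitude = 5020 + (1013 − 987) × 30 = 5020 + (+780) = 5800 ft.
ISA temperature at 5800 ft = 15 − 2 × (5800/1000) = 3.4°C.
ISA deviation = 5 − 3.4 = +1.6°C.
Density altitude = 5800 + 120 × (1.6) = 5992 ft.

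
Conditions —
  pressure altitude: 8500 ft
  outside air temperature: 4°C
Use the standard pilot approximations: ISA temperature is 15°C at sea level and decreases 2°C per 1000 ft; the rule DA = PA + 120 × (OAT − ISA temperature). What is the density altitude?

ISA temperature at 8500 ft = 15 − 2 × (8500/1000) = -2°C.
ISA deviation = 4 − (-2) = +6°C.
Density altitude = 8500 + 120 × (6) = 8500 + (+720) = 9220 ft.

9220 ft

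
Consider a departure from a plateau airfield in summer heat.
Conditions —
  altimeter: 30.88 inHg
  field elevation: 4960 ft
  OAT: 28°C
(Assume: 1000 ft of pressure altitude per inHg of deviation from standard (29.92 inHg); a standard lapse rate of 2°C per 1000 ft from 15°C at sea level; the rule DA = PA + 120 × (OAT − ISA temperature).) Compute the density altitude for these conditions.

Pressure altitude = 4960 + (29.92 − 30.88) × 1000 = 4960 + (-960) = 4000 ft.
ISA temperature at 4000 ft = 15 − 2 × (4000/1000) = 7°C.
ISA deviation = 28 − 7 = +21°C.
Density altitude = 4000 + 120 × (21) = 6520 ft.

6520 ft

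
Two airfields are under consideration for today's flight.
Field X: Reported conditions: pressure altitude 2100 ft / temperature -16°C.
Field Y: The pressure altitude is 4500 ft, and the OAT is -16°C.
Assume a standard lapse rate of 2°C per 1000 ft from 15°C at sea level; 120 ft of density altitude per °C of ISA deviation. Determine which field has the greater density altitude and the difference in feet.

Field Y by 2976 ft

Field X: ISA temp = 10.8°C, deviation -26.8°C, DA = 2100 + 120 × (-26.8) = -1116 ft.
Field Y: ISA temp = 6°C, deviation -22°C, DA = 4500 + 120 × (-22) = 1860 ft.
Field Y is higher by 1860 − (-1116) = 2976 ft.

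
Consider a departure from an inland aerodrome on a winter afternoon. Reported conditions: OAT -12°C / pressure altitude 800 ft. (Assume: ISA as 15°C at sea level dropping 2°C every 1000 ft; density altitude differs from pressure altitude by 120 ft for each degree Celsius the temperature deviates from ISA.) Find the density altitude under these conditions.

ISA temperature at 800 ft = 15 − 2 × (800/1000) = 13.4°C.
ISA deviation = -12 − 13.4 = -25.4°C.
Density altitude = 800 + 120 × (-25.4) = 800 + (-3048) = -2248 ft.

-2248 ft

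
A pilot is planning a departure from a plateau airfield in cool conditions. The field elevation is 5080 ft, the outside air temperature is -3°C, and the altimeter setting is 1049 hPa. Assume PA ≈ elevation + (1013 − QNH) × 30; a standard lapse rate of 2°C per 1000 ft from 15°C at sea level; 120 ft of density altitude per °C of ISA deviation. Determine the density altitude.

2800 ft

Pressure altitude = 5080 + (1013 − 1049) × 30 = 5080 + (-1080) = 4000 ft.
ISA temperature at 4000 ft = 15 − 2 × (4000/1000) = 7°C.
ISA deviation = -3 − 7 = -10°C.
Density altitude = 4000 + 120 × (-10) = 2800 ft.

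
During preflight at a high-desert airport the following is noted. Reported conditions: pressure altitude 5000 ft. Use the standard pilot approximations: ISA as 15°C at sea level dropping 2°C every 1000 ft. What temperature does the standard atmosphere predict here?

5°C

ISA temperature = 15 − 2 × (5000/1000) = 15 − 10 = 5°C.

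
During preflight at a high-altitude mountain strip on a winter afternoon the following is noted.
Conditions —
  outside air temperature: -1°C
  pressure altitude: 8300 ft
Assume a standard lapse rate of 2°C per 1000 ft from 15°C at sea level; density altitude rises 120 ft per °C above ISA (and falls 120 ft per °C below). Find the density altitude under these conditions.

8372 ft

ISA temperature at 8300 ft = 15 − 2 × (8300/1000) = -1.6°C.
ISA deviation = -1 − (-1.6) = +0.6°C.
Density altitude = 8300 + 120 × (0.6) = 8300 + (+72) = 8372 ft.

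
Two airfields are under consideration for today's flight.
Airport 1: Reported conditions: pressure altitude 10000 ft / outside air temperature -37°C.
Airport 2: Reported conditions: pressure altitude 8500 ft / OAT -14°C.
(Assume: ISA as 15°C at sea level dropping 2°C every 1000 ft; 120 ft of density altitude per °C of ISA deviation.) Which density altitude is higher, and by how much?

Airport 2 by 900 ft

Airport 1: ISA temp = -5°C, deviation -32°C, DA = 10000 + 120 × (-32) = 6160 ft.
Airport 2: ISA temp = -2°C, deviation -12°C, DA = 8500 + 120 × (-12) = 7060 ft.
Airport 2 is higher by 7060 − 6160 = 900 ft.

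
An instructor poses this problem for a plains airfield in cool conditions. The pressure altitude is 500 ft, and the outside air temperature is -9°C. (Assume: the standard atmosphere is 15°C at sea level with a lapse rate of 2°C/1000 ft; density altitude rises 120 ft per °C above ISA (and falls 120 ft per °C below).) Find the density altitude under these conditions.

-2260 ft

ISA temperature at 500 ft = 15 − 2 × (500/1000) = 14°C.
ISA deviation = -9 − 14 = -23°C.
Density altitude = 500 + 120 × (-23) = 500 + (-2760) = -2260 ft.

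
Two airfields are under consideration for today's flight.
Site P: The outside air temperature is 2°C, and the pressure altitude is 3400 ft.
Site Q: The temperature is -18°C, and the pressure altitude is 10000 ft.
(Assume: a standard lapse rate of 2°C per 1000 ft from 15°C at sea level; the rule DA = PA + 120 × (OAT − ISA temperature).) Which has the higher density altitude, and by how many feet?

Site Q by 5784 ft

Site P: ISA temp = 8.2°C, deviation -6.2°C, DA = 3400 + 120 × (-6.2) = 2656 ft.
Site Q: ISA temp = -5°C, deviation -13°C, DA = 10000 + 120 × (-13) = 8440 ft.
Site Q is higher by 8440 − 2656 = 5784 ft.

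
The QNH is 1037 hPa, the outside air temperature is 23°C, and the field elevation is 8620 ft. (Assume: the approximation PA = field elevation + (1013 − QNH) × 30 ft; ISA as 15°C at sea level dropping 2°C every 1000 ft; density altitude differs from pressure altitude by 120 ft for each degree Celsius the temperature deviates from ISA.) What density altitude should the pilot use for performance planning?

Pressure altitude = 8620 + (1013 − 1037) × 30 = 8620 + (-720) = 7900 ft.
ISA temperature at 7900 ft = 15 − 2 × (7900/1000) = -0.8°C.
ISA deviation = 23 − (-0.8) = +23.8°C.
Density altitude = 7900 + 120 × (23.8) = 10756 ft.

10756 ft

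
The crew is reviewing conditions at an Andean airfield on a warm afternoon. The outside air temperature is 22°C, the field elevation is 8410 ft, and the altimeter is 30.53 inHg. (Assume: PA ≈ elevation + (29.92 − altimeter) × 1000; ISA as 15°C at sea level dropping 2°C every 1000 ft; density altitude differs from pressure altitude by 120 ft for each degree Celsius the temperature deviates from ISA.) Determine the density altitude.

10512 ft

Pressure altitude = 8410 + (29.92 − 30.53) × 1000 = 8410 + (-610) = 7800 ft.
ISA temperature at 7800 ft = 15 − 2 × (7800/1000) = -0.6°C.
ISA deviation = 22 − (-0.6) = +22.6°C.
Density altitude = 7800 + 120 × (22.6) = 10512 ft.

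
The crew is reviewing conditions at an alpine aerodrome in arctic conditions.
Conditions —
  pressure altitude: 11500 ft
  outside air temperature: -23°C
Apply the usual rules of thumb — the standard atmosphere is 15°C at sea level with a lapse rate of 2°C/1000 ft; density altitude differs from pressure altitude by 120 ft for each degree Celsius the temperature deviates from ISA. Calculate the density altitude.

9700 ft

ISA temperature at 11500 ft = 15 − 2 × (11500/1000) = -8°C.
ISA deviation = -23 − (-8) = -15°C.
Density altitude = 11500 + 120 × (-15) = 11500 + (-1800) = 9700 ft.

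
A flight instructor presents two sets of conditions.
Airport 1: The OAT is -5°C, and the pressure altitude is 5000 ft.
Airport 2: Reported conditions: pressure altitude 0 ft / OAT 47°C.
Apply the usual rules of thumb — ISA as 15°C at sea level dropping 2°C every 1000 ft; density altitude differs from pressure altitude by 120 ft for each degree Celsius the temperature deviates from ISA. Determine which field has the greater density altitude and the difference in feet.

Airport 2 by 40 ft

Airport 1: ISA temp = 5°C, deviation -10°C, DA = 5000 + 120 × (-10) = 3800 ft.
Airport 2: ISA temp = 15°C, deviation +32°C, DA = 0 + 120 × 32 = 3840 ft.
Airport 2 is higher by 3840 − 3800 = 40 ft.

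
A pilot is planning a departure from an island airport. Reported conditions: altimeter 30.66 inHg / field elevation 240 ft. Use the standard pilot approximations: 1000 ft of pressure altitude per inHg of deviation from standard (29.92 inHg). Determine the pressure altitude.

Pressure correction = (29.92 − 30.66) × 1000 = -740 ft.
Pressure altitude = 240 + (-740) = -500 ft.

-500 ft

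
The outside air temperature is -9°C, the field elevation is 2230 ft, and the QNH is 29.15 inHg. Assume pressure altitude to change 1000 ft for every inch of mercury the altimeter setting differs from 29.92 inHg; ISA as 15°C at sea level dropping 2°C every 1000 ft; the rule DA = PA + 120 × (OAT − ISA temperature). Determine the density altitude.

Pressure altitude = 2230 + (29.92 − 29.15) × 1000 = 2230 + (+770) = 3000 ft.
ISA temperature at 3000 ft = 15 − 2 × (3000/1000) = 9°C.
ISA deviation = -9 − 9 = -18°C.
Density altitude = 3000 + 120 × (-18) = 840 ft.

840 ft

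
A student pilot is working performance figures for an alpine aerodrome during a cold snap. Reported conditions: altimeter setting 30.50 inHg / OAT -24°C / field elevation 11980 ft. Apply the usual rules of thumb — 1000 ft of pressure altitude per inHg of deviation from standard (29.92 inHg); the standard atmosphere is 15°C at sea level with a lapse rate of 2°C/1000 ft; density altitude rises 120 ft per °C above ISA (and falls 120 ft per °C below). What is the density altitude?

9456 ft

Pressure altitude = 11980 + (29.92 − 30.50) × 1000 = 11980 + (-580) = 11400 ft.
ISA temperature at 11400 ft = 15 − 2 × (11400/1000) = -7.8°C.
ISA deviation = -24 − (-7.8) = -16.2°C.
Density altitude = 11400 + 120 × (-16.2) = 9456 ft.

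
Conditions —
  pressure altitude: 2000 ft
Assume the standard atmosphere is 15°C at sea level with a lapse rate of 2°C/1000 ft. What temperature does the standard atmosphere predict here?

ISA temperature = 15 − 2 × (2000/1000) = 15 − 4 = 11°C.

11°C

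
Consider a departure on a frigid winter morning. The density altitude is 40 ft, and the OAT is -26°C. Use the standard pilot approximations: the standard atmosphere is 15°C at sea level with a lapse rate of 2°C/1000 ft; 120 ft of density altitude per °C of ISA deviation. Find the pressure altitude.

DA = PA + 120 × (OAT − (15 − 2·PA/1000)) = PA + 120·OAT − 1800 + 0.24·PA = 1.24·PA + 120·OAT − 1800.
So 1.24·PA = 40 − 120 × (-26) + 1800 = 4960.
PA = 4960 / 1.24 = 4000 ft.

4000 ft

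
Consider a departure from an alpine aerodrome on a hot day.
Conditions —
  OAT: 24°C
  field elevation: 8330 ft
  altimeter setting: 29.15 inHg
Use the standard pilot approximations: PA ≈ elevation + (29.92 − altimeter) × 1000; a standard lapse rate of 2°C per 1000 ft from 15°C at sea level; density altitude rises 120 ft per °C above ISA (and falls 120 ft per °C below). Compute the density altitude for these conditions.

12364 ft

Pressure altitude = 8330 + (29.92 − 29.15) × 1000 = 8330 + (+770) = 9100 ft.
ISA temperature at 9100 ft = 15 − 2 × (9100/1000) = -3.2°C.
ISA deviation = 24 − (-3.2) = +27.2°C.
Density altitude = 9100 + 120 × (27.2) = 12364 ft.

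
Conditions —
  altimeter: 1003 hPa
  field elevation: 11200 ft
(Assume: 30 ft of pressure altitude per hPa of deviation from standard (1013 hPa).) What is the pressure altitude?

11500 ft

Pressure correction = (1013 − 1003) × 30 = +300 ft.
Pressure altitude = 11200 + (+300) = 11500 ft.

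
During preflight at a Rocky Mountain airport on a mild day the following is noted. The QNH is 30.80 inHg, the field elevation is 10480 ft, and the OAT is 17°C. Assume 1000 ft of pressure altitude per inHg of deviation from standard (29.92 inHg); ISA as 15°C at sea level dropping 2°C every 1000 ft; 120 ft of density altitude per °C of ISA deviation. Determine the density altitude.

12144 ft

Pressure altitude = 10480 + (29.92 − 30.80) × 1000 = 10480 + (-880) = 9600 ft.
ISA temperature at 9600 ft = 15 − 2 × (9600/1000) = -4.2°C.
ISA deviation = 17 − (-4.2) = +21.2°C.
Density altitude = 9600 + 120 × (21.2) = 12144 ft.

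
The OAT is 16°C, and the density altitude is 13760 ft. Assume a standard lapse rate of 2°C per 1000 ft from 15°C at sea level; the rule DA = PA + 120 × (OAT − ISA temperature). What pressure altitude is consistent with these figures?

11000 ft

DA = PA + 120 × (OAT − (15 − 2·PA/1000)) = PA + 120·OAT − 1800 + 0.24·PA = 1.24·PA + 120·OAT − 1800.
So 1.24·PA = 13760 − 120 × 16 + 1800 = 13640.
PA = 13640 / 1.24 = 11000 ft.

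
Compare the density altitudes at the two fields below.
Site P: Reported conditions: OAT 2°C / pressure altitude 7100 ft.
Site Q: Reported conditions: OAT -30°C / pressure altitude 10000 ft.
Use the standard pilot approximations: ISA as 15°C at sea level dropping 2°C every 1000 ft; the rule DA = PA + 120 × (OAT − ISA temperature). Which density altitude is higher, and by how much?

Site P: ISA temp = 0.8°C, deviation +1.2°C, DA = 7100 + 120 × 1.2 = 7244 ft.
Site Q: ISA temp = -5°C, deviation -25°C, DA = 10000 + 120 × (-25) = 7000 ft.
Site P is higher by 7244 − 7000 = 244 ft.

Site P by 244 ft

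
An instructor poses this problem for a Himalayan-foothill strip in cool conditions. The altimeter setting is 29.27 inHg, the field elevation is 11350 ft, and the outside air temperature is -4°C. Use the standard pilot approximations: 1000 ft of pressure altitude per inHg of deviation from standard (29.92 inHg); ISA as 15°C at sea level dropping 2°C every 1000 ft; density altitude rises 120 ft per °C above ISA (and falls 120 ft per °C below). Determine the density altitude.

Pressure altitude = 11350 + (29.92 − 29.27) × 1000 = 11350 + (+650) = 12000 ft.
ISA temperature at 12000 ft = 15 − 2 × (12000/1000) = -9°C.
ISA deviation = -4 − (-9) = +5°C.
Density altitude = 12000 + 120 × (5) = 12600 ft.

12600 ft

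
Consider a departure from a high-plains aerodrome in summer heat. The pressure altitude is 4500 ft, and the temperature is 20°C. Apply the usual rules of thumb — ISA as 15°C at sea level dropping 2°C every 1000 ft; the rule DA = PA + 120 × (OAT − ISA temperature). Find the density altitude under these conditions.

6180 ft

ISA temperature at 4500 ft = 15 − 2 × (4500/1000) = 6°C.
ISA deviation = 20 − 6 = +14°C.
Density altitude = 4500 + 120 × (14) = 4500 + (+1680) = 6180 ft.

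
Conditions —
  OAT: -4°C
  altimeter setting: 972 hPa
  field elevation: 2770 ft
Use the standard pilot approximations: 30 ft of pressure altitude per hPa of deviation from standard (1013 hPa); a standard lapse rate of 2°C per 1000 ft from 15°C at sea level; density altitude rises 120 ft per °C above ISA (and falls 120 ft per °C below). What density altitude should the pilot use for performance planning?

Pressure altitude = 2770 + (1013 − 972) × 30 = 2770 + (+1230) = 4000 ft.
ISA temperature at 4000 ft = 15 − 2 × (4000/1000) = 7°C.
ISA deviation = -4 − 7 = -11°C.
Density altitude = 4000 + 120 × (-11) = 2680 ft.

2680 ft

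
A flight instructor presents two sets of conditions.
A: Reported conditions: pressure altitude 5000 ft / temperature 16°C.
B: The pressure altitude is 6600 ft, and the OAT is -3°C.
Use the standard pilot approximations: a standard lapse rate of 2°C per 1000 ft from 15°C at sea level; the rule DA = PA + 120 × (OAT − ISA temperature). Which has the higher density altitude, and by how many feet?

A by 296 ft

A: ISA temp = 5°C, deviation +11°C, DA = 5000 + 120 × 11 = 6320 ft.
B: ISA temp = 1.8°C, deviation -4.8°C, DA = 6600 + 120 × (-4.8) = 6024 ft.
A is higher by 6320 − 6024 = 296 ft.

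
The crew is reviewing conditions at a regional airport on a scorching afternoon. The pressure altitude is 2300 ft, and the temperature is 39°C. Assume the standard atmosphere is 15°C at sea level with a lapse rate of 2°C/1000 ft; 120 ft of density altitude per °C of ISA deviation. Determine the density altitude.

ISA temperature at 2300 ft = 15 − 2 × (2300/1000) = 10.4°C.
ISA deviation = 39 − 10.4 = +28.6°C.
Density altitude = 2300 + 120 × (28.6) = 2300 + (+3432) = 5732 ft.

5732 ft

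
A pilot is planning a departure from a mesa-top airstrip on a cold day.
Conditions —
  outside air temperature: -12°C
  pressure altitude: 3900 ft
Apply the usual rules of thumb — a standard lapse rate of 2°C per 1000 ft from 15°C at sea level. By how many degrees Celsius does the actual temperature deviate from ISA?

ISA-19.2°C

ISA temperature at 3900 ft = 15 − 2 × (3900/1000) = 7.2°C.
Deviation = OAT − ISA = -12 − 7.2 = -19.2°C.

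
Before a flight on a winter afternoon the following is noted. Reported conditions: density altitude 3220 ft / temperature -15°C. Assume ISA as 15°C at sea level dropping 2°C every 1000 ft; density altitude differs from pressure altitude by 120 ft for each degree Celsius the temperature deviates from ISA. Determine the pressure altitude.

5500 ft

DA = PA + 120 × (OAT − (15 − 2·PA/1000)) = PA + 120·OAT − 1800 + 0.24·PA = 1.24·PA + 120·OAT − 1800.
So 1.24·PA = 3220 − 120 × (-15) + 1800 = 6820.
PA = 6820 / 1.24 = 5500 ft.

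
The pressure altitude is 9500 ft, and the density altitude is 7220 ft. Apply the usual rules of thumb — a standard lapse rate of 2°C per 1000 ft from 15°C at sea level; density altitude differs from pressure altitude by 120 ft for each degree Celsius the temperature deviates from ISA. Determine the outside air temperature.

-23°C

Density altitude − pressure altitude = 7220 − 9500 = -2280 ft.
At 120 ft/°C that is an ISA deviation of -2280/120 = -19°C.
ISA temperature at 9500 ft = 15 − 2 × (9500/1000) = -4°C.
OAT = ISA + deviation = -4 + (-19) = -23°C.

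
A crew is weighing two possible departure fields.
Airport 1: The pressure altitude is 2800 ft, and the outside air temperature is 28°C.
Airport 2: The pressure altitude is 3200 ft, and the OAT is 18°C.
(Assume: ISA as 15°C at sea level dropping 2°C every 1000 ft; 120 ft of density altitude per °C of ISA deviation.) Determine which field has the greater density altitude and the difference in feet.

Airport 1: ISA temp = 9.4°C, deviation +18.6°C, DA = 2800 + 120 × 18.6 = 5032 ft.
Airport 2: ISA temp = 8.6°C, deviation +9.4°C, DA = 3200 + 120 × 9.4 = 4328 ft.
Airport 1 is higher by 5032 − 4328 = 704 ft.

Airport 1 by 704 ft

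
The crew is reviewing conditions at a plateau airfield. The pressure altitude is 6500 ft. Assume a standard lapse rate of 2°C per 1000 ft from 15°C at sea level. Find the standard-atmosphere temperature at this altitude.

ISA temperature = 15 − 2 × (6500/1000) = 15 − 13 = 2°C.

2°C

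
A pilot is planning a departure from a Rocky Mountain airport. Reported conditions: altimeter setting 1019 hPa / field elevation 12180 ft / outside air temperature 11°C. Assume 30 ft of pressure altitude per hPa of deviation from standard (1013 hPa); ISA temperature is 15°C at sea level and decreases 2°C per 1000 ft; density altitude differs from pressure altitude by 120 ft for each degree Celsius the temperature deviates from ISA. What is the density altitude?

Pressure altitude = 12180 + (1013 − 1019) × 30 = 12180 + (-180) = 12000 ft.
ISA temperature at 12000 ft = 15 − 2 × (12000/1000) = -9°C.
ISA deviation = 11 − (-9) = +20°C.
Density altitude = 12000 + 120 × (20) = 14400 ft.

14400 ft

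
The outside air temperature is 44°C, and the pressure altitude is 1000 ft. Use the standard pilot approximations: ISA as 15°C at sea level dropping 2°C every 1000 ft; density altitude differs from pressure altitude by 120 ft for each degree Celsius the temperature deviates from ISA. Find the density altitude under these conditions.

ISA temperature at 1000 ft = 15 − 2 × (1000/1000) = 13°C.
ISA deviation = 44 − 13 = +31°C.
Density altitude = 1000 + 120 × (31) = 1000 + (+3720) = 4720 ft.

4720 ft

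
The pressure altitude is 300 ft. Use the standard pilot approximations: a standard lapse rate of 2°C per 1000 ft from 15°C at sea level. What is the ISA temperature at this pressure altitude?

14.4°C

ISA temperature = 15 − 2 × (300/1000) = 15 − 0.6 = 14.4°C.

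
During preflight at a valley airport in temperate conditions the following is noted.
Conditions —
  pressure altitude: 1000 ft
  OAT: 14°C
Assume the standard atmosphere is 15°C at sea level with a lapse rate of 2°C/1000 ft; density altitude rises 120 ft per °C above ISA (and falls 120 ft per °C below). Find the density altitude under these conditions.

ISA temperature at 1000 ft = 15 − 2 × (1000/1000) = 13°C.
ISA deviation = 14 − 13 = +1°C.
Density altitude = 1000 + 120 × (1) = 1000 + (+120) = 1120 ft.

1120 ft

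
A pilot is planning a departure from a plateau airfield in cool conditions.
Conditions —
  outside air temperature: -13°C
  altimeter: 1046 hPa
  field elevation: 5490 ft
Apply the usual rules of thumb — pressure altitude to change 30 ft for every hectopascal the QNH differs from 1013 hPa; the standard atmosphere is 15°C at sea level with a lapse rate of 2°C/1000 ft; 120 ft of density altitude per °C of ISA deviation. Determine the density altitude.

2220 ft

Pressure altitude = 5490 + (1013 − 1046) × 30 = 5490 + (-990) = 4500 ft.
ISA temperature at 4500 ft = 15 − 2 × (4500/1000) = 6°C.
ISA deviation = -13 − 6 = -19°C.
Density altitude = 4500 + 120 × (-19) = 2220 ft.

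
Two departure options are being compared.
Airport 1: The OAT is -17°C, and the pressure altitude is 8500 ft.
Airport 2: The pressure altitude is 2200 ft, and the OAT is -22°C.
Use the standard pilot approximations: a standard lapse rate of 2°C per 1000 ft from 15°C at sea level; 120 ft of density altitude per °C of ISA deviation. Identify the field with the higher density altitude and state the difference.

Airport 1 by 8412 ft

Airport 1: ISA temp = -2°C, deviation -15°C, DA = 8500 + 120 × (-15) = 6700 ft.
Airport 2: ISA temp = 10.6°C, deviation -32.6°C, DA = 2200 + 120 × (-32.6) = -1712 ft.
Airport 1 is higher by 6700 − (-1712) = 8412 ft.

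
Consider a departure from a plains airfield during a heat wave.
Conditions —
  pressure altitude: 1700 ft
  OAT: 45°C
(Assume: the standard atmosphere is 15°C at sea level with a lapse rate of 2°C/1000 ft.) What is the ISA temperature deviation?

ISA temperature at 1700 ft = 15 − 2 × (1700/1000) = 11.6°C.
Deviation = OAT − ISA = 45 − 11.6 = +33.4°C.

ISA+33.4°C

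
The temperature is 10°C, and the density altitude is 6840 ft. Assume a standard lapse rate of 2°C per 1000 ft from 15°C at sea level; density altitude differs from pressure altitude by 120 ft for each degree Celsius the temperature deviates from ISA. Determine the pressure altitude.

6000 ft

DA = PA + 120 × (OAT − (15 − 2·PA/1000)) = PA + 120·OAT − 1800 + 0.24·PA = 1.24·PA + 120·OAT − 1800.
So 1.24·PA = 6840 − 120 × 10 + 1800 = 7440.
PA = 7440 / 1.24 = 6000 ft.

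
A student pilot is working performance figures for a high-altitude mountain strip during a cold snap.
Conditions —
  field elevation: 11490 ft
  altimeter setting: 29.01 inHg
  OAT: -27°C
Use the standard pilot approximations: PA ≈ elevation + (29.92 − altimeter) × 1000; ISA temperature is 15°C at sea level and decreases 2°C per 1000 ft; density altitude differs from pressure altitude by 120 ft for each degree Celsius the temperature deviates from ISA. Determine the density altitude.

Pressure altitude = 11490 + (29.92 − 29.01) × 1000 = 11490 + (+910) = 12400 ft.
ISA temperature at 12400 ft = 15 − 2 × (12400/1000) = -9.8°C.
ISA deviation = -27 − (-9.8) = -17.2°C.
Density altitude = 12400 + 120 × (-17.2) = 10336 ft.

10336 ft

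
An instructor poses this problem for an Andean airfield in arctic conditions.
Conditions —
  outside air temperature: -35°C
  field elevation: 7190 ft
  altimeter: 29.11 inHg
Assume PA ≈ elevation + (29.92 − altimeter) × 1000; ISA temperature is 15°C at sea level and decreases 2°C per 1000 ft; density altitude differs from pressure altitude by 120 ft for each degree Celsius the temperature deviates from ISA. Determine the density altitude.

Pressure altitude = 7190 + (29.92 − 29.11) × 1000 = 7190 + (+810) = 8000 ft.
ISA temperature at 8000 ft = 15 − 2 × (8000/1000) = -1°C.
ISA deviation = -35 − (-1) = -34°C.
Density altitude = 8000 + 120 × (-34) = 3920 ft.

3920 ft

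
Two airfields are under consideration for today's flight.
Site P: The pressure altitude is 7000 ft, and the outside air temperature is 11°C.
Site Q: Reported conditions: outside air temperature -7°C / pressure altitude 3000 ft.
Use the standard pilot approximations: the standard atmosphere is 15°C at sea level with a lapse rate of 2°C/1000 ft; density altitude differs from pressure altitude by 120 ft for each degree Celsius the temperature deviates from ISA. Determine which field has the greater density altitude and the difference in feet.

Site P: ISA temp = 1°C, deviation +10°C, DA = 7000 + 120 × 10 = 8200 ft.
Site Q: ISA temp = 9°C, deviation -16°C, DA = 3000 + 120 × (-16) = 1080 ft.
Site P is higher by 8200 − 1080 = 7120 ft.

Site P by 7120 ft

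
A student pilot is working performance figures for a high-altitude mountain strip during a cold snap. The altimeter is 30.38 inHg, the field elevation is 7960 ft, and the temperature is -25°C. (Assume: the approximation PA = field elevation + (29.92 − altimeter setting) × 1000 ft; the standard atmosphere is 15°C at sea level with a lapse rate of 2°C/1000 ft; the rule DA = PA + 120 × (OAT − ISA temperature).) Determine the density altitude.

Pressure altitude = 7960 + (29.92 − 30.38) × 1000 = 7960 + (-460) = 7500 ft.
ISA temperature at 7500 ft = 15 − 2 × (7500/1000) = 0°C.
ISA deviation = -25 − 0 = -25°C.
Density altitude = 7500 + 120 × (-25) = 4500 ft.

4500 ft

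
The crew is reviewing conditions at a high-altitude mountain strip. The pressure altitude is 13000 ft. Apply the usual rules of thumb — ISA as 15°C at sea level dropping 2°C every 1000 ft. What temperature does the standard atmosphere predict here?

-11°C

ISA temperature = 15 − 2 × (13000/1000) = 15 − 26 = -11°C.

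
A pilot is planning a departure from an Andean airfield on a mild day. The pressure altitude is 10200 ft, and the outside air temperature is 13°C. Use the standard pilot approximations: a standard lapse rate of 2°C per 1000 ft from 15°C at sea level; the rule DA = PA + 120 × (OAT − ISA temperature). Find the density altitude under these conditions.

12408 ft

ISA temperature at 10200 ft = 15 − 2 × (10200/1000) = -5.4°C.
ISA deviation = 13 − (-5.4) = +18.4°C.
Density altitude = 10200 + 120 × (18.4) = 10200 + (+2208) = 12408 ft.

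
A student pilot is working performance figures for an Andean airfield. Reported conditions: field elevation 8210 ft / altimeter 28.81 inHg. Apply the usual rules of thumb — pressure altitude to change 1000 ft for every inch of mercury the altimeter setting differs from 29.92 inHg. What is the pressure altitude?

9320 ft

Pressure correction = (29.92 − 28.81) × 1000 = +1110 ft.
Pressure altitude = 8210 + (+1110) = 9320 ft.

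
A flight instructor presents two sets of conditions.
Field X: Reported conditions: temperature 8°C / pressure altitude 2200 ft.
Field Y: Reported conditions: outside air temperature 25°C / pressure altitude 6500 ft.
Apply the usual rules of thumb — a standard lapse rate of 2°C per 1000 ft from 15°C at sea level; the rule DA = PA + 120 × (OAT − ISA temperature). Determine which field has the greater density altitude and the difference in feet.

Field Y by 7372 ft

Field X: ISA temp = 10.6°C, deviation -2.6°C, DA = 2200 + 120 × (-2.6) = 1888 ft.
Field Y: ISA temp = 2°C, deviation +23°C, DA = 6500 + 120 × 23 = 9260 ft.
Field Y is higher by 9260 − 1888 = 7372 ft.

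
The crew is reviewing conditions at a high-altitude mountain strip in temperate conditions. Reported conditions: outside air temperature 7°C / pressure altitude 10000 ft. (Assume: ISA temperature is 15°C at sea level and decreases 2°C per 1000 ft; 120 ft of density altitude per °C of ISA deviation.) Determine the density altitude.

ISA temperature at 10000 ft = 15 − 2 × (10000/1000) = -5°C.
ISA deviation = 7 − (-5) = +12°C.
Density altitude = 10000 + 120 × (12) = 10000 + (+1440) = 11440 ft.

11440 ft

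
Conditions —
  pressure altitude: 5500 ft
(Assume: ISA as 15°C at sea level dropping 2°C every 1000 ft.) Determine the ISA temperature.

ISA temperature = 15 − 2 × (5500/1000) = 15 − 11 = 4°C.

4°C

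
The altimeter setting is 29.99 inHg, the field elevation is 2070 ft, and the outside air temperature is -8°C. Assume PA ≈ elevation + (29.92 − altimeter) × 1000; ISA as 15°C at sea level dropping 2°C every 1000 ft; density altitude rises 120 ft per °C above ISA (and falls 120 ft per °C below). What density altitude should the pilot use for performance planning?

Pressure altitude = 2070 + (29.92 − 29.99) × 1000 = 2070 + (-70) = 2000 ft.
ISA temperature at 2000 ft = 15 − 2 × (2000/1000) = 11°C.
ISA deviation = -8 − 11 = -19°C.
Density altitude = 2000 + 120 × (-19) = -280 ft.

-280 ft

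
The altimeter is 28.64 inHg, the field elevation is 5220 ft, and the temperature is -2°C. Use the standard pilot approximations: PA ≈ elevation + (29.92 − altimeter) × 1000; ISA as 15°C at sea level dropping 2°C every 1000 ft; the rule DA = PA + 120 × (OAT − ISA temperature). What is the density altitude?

6020 ft

Pressure altitude = 5220 + (29.92 − 28.64) × 1000 = 5220 + (+1280) = 6500 ft.
ISA temperature at 6500 ft = 15 − 2 × (6500/1000) = 2°C.
ISA deviation = -2 − 2 = -4°C.
Density altitude = 6500 + 120 × (-4) = 6020 ft.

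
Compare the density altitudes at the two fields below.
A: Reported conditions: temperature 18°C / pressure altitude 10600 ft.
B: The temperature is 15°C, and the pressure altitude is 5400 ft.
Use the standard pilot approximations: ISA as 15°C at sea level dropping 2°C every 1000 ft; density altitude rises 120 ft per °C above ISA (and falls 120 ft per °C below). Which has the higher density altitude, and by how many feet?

A: ISA temp = -6.2°C, deviation +24.2°C, DA = 10600 + 120 × 24.2 = 13504 ft.
B: ISA temp = 4.2°C, deviation +10.8°C, DA = 5400 + 120 × 10.8 = 6696 ft.
A is higher by 13504 − 6696 = 6808 ft.

A by 6808 ft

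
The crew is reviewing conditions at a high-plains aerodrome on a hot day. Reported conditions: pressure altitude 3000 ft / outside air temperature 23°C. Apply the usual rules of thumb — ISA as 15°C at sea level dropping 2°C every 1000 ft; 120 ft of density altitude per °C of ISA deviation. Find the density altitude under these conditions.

4680 ft

ISA temperature at 3000 ft = 15 − 2 × (3000/1000) = 9°C.
ISA deviation = 23 − 9 = +14°C.
Density altitude = 3000 + 120 × (14) = 3000 + (+1680) = 4680 ft.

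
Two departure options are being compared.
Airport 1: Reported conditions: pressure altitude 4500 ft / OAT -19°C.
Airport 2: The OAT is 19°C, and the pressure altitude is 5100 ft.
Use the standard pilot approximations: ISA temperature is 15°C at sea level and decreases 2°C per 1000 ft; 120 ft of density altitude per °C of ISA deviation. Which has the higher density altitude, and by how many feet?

Airport 1: ISA temp = 6°C, deviation -25°C, DA = 4500 + 120 × (-25) = 1500 ft.
Airport 2: ISA temp = 4.8°C, deviation +14.2°C, DA = 5100 + 120 × 14.2 = 6804 ft.
Airport 2 is higher by 6804 − 1500 = 5304 ft.

Airport 2 by 5304 ft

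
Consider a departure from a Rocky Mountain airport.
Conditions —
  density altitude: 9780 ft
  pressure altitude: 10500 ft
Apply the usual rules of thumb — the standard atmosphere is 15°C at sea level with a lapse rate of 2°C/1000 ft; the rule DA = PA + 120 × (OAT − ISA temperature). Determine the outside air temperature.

-12°C

Density altitude − pressure altitude = 9780 − 10500 = -720 ft.
At 120 ft/°C that is an ISA deviation of -720/120 = -6°C.
ISA temperature at 10500 ft = 15 − 2 × (10500/1000) = -6°C.
OAT = ISA + deviation = -6 + (-6) = -12°C.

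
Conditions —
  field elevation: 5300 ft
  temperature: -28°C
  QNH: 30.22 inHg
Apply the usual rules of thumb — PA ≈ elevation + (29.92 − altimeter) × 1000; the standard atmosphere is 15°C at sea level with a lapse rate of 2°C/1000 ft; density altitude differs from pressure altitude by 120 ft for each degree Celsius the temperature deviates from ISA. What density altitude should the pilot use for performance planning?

1040 ft

Pressure altitude = 5300 + (29.92 − 30.22) × 1000 = 5300 + (-300) = 5000 ft.
ISA temperature at 5000 ft = 15 − 2 × (5000/1000) = 5°C.
ISA deviation = -28 − 5 = -33°C.
Density altitude = 5000 + 120 × (-33) = 1040 ft.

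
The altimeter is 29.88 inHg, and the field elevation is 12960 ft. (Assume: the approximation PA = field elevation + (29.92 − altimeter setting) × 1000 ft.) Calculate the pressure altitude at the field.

Pressure correction = (29.92 − 29.88) × 1000 = +40 ft.
Pressure altitude = 12960 + (+40) = 13000 ft.

13000 ft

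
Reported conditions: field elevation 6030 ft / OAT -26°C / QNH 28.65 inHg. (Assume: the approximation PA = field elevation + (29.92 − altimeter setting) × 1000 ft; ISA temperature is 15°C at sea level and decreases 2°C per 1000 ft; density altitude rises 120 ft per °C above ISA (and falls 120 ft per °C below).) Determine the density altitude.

4132 ft

Pressure altitude = 6030 + (29.92 − 28.65) × 1000 = 6030 + (+1270) = 7300 ft.
ISA temperature at 7300 ft = 15 − 2 × (7300/1000) = 0.4°C.
ISA deviation = -26 − 0.4 = -26.4°C.
Density altitude = 7300 + 120 × (-26.4) = 4132 ft.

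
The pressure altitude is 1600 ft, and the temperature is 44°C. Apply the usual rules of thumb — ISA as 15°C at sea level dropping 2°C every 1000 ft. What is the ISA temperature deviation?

ISA temperature at 1600 ft = 15 − 2 × (1600/1000) = 11.8°C.
Deviation = OAT − ISA = 44 − 11.8 = +32.2°C.

ISA+32.2°C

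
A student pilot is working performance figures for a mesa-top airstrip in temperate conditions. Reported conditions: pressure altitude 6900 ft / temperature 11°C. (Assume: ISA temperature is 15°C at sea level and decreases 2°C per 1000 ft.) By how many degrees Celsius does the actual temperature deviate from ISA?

ISA+9.8°C

ISA temperature at 6900 ft = 15 − 2 × (6900/1000) = 1.2°C.
Deviation = OAT − ISA = 11 − 1.2 = +9.8°C.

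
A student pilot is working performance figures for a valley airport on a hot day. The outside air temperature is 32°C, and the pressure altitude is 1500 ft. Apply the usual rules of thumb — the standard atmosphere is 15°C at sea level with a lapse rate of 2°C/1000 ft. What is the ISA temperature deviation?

ISA+20°C

ISA temperature at 1500 ft = 15 − 2 × (1500/1000) = 12°C.
Deviation = OAT − ISA = 32 − 12 = +20°C.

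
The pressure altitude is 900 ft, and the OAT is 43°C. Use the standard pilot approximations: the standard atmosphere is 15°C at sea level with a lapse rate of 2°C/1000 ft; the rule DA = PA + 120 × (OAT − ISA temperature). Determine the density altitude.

4476 ft

ISA temperature at 900 ft = 15 − 2 × (900/1000) = 13.2°C.
ISA deviation = 43 − 13.2 = +29.8°C.
Density altitude = 900 + 120 × (29.8) = 900 + (+3576) = 4476 ft.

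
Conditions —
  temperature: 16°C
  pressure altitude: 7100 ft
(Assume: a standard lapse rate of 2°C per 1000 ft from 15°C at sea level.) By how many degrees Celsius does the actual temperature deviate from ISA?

ISA+15.2°C

ISA temperature at 7100 ft = 15 − 2 × (7100/1000) = 0.8°C.
Deviation = OAT − ISA = 16 − 0.8 = +15.2°C.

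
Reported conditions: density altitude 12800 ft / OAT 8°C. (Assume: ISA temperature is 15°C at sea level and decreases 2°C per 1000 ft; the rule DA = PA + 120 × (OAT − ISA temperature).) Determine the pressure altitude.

DA = PA + 120 × (OAT − (15 − 2·PA/1000)) = PA + 120·OAT − 1800 + 0.24·PA = 1.24·PA + 120·OAT − 1800.
So 1.24·PA = 12800 − 120 × 8 + 1800 = 13640.
PA = 13640 / 1.24 = 11000 ft.

11000 ft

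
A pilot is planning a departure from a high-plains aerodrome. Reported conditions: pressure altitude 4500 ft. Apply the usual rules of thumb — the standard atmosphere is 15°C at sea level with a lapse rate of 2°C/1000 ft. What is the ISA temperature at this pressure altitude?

ISA temperature = 15 − 2 × (4500/1000) = 15 − 9 = 6°C.

6°C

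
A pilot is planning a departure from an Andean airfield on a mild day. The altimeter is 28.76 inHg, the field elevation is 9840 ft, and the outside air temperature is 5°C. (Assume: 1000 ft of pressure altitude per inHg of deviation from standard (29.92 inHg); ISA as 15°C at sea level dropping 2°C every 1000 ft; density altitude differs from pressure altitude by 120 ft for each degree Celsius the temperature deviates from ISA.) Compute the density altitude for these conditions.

Pressure altitude = 9840 + (29.92 − 28.76) × 1000 = 9840 + (+1160) = 11000 ft.
ISA temperature at 11000 ft = 15 − 2 × (11000/1000) = -7°C.
ISA deviation = 5 − (-7) = +12°C.
Density altitude = 11000 + 120 × (12) = 12440 ft.

12440 ft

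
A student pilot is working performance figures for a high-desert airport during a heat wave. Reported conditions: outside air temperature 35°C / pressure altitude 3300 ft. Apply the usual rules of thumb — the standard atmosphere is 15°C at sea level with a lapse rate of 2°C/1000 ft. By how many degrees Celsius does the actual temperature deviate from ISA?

ISA temperature at 3300 ft = 15 − 2 × (3300/1000) = 8.4°C.
Deviation = OAT − ISA = 35 − 8.4 = +26.6°C.

ISA+26.6°C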